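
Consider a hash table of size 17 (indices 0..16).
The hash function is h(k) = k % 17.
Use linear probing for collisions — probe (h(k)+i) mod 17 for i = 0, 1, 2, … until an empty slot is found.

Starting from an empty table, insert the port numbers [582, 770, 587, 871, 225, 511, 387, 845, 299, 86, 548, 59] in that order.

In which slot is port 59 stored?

11

Insert 582: h=4, slot 4 empty => index 4.
Insert 770: h=5, slot 5 empty => index 5.
Insert 587: h=9, slot 9 empty => index 9.
Insert 871: h=4, slots 4,5 occupied => index 6.
Insert 225: h=4, slots 4,5,6 occupied => index 7.
Insert 511: h=1, slot 1 empty => index 1.
Insert 387: h=13, slot 13 empty => index 13.
Insert 845: h=12, slot 12 empty => index 12.
Insert 299: h=10, slot 10 empty => index 10.
Insert 86: h=1, slot 1 occupied => index 2.
Insert 548: h=4, slots 4,5,6,7 occupied => index 8.
Insert 59: h=8, slots 8,9,10 occupied => index 11.
Table: [∅, 511, 86, ∅, 582, 770, 871, 225, 548, 587, 299, 59, 845, 387, ∅, ∅, ∅]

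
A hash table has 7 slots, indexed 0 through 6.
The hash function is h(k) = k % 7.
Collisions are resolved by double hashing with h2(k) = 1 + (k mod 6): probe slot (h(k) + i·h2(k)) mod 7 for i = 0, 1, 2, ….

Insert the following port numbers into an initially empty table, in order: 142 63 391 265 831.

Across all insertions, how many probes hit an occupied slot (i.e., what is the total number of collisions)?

1

Insert 142: h=2, slot 2 empty -> index 2.
Insert 63: h=0, slot 0 empty -> index 0.
Insert 391: h=6, slot 6 empty -> index 6.
Insert 265: h=6, h2=2, slot 6 occupied -> index 1.
Insert 831: h=5, slot 5 empty -> index 5.
Table: [63, 265, 142, -, -, 831, 391]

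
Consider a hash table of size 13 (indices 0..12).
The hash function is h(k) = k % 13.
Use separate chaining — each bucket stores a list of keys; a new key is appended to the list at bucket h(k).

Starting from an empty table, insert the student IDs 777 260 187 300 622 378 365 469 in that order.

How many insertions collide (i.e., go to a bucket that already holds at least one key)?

Insert 777: h=10, bucket 10 empty → new chain.
Insert 260: h=0, bucket 0 empty → new chain.
Insert 187: h=5, bucket 5 empty → new chain.
Insert 300: h=1, bucket 1 empty → new chain.
Insert 622: h=11, bucket 11 empty → new chain.
Insert 378: h=1, bucket 1 nonempty → append to chain.
Insert 365: h=1, bucket 1 nonempty → append to chain.
Insert 469: h=1, bucket 1 nonempty → append to chain.
Final buckets:
0: 260
1: 300 -> 378 -> 365 -> 469
2: ∅
3: ∅
4: ∅
5: 187
6: ∅
7: ∅
8: ∅
9: ∅
10: 777
11: 622
12: ∅

3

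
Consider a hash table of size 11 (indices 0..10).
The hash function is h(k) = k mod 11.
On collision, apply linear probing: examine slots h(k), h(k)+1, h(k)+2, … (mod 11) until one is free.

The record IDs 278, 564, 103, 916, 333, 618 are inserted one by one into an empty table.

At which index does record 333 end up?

Insert 278: h=3, slot 3 empty => index 3.
Insert 564: h=3, slot 3 occupied => index 4.
Insert 103: h=4, slot 4 occupied => index 5.
Insert 916: h=3, slots 3,4,5 occupied => index 6.
Insert 333: h=3, slots 3,4,5,6 occupied => index 7.
Insert 618: h=2, slot 2 empty => index 2.
Table: [∅, ∅, 618, 278, 564, 103, 916, 333, ∅, ∅, ∅]

7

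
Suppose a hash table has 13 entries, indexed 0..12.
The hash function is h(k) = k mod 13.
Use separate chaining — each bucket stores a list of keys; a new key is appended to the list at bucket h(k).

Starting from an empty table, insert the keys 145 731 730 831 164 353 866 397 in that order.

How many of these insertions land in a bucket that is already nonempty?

3

Insert 145: h=2, bucket 2 empty -> new chain.
Insert 731: h=3, bucket 3 empty -> new chain.
Insert 730: h=2, bucket 2 nonempty -> append to chain.
Insert 831: h=12, bucket 12 empty -> new chain.
Insert 164: h=8, bucket 8 empty -> new chain.
Insert 353: h=2, bucket 2 nonempty -> append to chain.
Insert 866: h=8, bucket 8 nonempty -> append to chain.
Insert 397: h=7, bucket 7 empty -> new chain.
Final buckets:
0: ∅
1: ∅
2: 145 -> 730 -> 353
3: 731
4: ∅
5: ∅
6: ∅
7: 397
8: 164 -> 866
9: ∅
10: ∅
11: ∅
12: 831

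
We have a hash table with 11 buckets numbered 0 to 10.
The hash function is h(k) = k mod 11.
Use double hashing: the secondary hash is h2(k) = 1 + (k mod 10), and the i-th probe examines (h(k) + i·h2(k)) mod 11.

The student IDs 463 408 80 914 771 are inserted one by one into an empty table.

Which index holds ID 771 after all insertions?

5

Insert 463: h=1, slot 1 empty -> index 1.
Insert 408: h=1, h2=9, slot 1 occupied -> index 10.
Insert 80: h=3, slot 3 empty -> index 3.
Insert 914: h=1, h2=5, slot 1 occupied -> index 6.
Insert 771: h=1, h2=2, slots 1,3 occupied -> index 5.
Table: [∅, 463, ∅, 80, ∅, 771, 914, ∅, ∅, ∅, 408]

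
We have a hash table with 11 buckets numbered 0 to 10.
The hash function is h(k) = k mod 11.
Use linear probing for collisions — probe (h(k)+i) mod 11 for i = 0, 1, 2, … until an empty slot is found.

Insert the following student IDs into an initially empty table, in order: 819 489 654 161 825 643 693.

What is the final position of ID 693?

1

Insert 819: h=5, slot 5 empty -> index 5.
Insert 489: h=5, slot 5 occupied -> index 6.
Insert 654: h=5, slots 5,6 occupied -> index 7.
Insert 161: h=7, slot 7 occupied -> index 8.
Insert 825: h=0, slot 0 empty -> index 0.
Insert 643: h=5, slots 5,6,7,8 occupied -> index 9.
Insert 693: h=0, slot 0 occupied -> index 1.
Table: [825, 693, ∅, ∅, ∅, 819, 489, 654, 161, 643, ∅]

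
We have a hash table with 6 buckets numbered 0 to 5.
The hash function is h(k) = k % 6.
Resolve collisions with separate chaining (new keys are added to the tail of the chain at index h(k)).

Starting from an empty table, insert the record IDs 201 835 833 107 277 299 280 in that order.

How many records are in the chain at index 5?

Insert 201: h=3, bucket 3 empty -> new chain.
Insert 835: h=1, bucket 1 empty -> new chain.
Insert 833: h=5, bucket 5 empty -> new chain.
Insert 107: h=5, bucket 5 nonempty -> append to chain.
Insert 277: h=1, bucket 1 nonempty -> append to chain.
Insert 299: h=5, bucket 5 nonempty -> append to chain.
Insert 280: h=4, bucket 4 empty -> new chain.
Final buckets:
0: —
1: 835 -> 277
2: —
3: 201
4: 280
5: 833 -> 107 -> 299

3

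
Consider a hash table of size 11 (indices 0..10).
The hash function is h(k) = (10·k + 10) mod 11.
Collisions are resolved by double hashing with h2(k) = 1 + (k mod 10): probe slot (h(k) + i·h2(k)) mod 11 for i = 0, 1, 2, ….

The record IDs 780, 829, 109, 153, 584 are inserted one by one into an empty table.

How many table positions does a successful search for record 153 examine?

2

780: h=0 -> slot 0
829: h=6 -> slot 6
109: h=0, h2=10, probe 0,10 -> slot 10
153: h=0, h2=4, probe 0,4 -> slot 4
584: h=9 -> slot 9
Table: [780, _, _, _, 153, _, 829, _, _, 584, 109]
Lookup 153: h=0, h2=4, probe 0,4 → found at 4.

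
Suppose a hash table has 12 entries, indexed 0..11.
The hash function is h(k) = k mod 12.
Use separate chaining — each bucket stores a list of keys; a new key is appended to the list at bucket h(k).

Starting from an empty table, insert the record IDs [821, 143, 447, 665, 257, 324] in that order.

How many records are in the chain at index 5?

3

Insert 821: h=5, bucket 5 empty -> new chain.
Insert 143: h=11, bucket 11 empty -> new chain.
Insert 447: h=3, bucket 3 empty -> new chain.
Insert 665: h=5, bucket 5 nonempty -> append to chain.
Insert 257: h=5, bucket 5 nonempty -> append to chain.
Insert 324: h=0, bucket 0 empty -> new chain.
Final buckets:
0: 324
1: .
2: .
3: 447
4: .
5: 821 -> 665 -> 257
6: .
7: .
8: .
9: .
10: .
11: 143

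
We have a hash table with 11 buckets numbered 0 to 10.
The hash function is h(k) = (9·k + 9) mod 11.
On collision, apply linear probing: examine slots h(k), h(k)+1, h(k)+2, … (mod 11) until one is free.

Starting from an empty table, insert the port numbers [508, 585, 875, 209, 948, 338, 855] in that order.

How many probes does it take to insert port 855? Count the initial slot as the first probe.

508: h=5 => slot 5
585: h=5, probe 5,6 => slot 6
875: h=8 => slot 8
209: h=9 => slot 9
948: h=5, probe 5,6,7 => slot 7
338: h=4 => slot 4
855: h=4, probe 4,5,6,7,8,9,10 => slot 10
Table: [-, -, -, -, 338, 508, 585, 948, 875, 209, 855]

7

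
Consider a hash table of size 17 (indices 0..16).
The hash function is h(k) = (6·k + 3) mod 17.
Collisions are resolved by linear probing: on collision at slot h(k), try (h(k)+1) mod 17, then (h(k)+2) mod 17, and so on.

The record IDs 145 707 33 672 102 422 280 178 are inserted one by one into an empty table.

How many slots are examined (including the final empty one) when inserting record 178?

2

Insert 145: h=6, slot 6 empty -> index 6.
Insert 707: h=12, slot 12 empty -> index 12.
Insert 33: h=14, slot 14 empty -> index 14.
Insert 672: h=6, slot 6 occupied -> index 7.
Insert 102: h=3, slot 3 empty -> index 3.
Insert 422: h=2, slot 2 empty -> index 2.
Insert 280: h=0, slot 0 empty -> index 0.
Insert 178: h=0, slot 0 occupied -> index 1.
Table: [280, 178, 422, 102, ., ., 145, 672, ., ., ., ., 707, ., 33, ., .]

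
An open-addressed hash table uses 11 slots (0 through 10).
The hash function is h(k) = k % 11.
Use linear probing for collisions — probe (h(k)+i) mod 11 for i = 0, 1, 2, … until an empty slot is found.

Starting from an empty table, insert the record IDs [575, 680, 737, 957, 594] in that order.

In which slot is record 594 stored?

Insert 575: h=3, slot 3 empty → index 3.
Insert 680: h=9, slot 9 empty → index 9.
Insert 737: h=0, slot 0 empty → index 0.
Insert 957: h=0, slot 0 occupied → index 1.
Insert 594: h=0, slots 0,1 occupied → index 2.
Table: [737, 957, 594, 575, -, -, -, -, -, 680, -]

2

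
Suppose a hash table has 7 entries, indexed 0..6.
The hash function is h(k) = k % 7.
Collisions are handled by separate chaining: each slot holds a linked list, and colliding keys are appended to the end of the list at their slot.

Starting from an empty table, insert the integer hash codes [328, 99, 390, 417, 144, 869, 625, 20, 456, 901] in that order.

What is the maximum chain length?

3

328 -> bucket 6
99 -> bucket 1
390 -> bucket 5
417 -> bucket 4
144 -> bucket 4 (collision)
869 -> bucket 1 (collision)
625 -> bucket 2
20 -> bucket 6 (collision)
456 -> bucket 1 (collision)
901 -> bucket 5 (collision)
Final buckets:
0: —
1: 99 -> 869 -> 456
2: 625
3: —
4: 417 -> 144
5: 390 -> 901
6: 328 -> 20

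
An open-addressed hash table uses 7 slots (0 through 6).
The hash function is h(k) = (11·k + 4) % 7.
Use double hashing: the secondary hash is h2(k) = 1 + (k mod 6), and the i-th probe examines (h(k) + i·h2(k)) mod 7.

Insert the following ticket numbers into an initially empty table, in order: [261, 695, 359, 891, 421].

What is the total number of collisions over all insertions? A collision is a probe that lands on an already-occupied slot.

4

261 hashes to 5; slot 5 is free → place at 5.
695 hashes to 5, h2=6; 5 taken → place at 4.
359 hashes to 5, h2=6; 5,4 taken → place at 3.
891 hashes to 5, h2=4; 5 taken → place at 2.
421 hashes to 1; slot 1 is free → place at 1.
Table: [-, 421, 891, 359, 695, 261, -]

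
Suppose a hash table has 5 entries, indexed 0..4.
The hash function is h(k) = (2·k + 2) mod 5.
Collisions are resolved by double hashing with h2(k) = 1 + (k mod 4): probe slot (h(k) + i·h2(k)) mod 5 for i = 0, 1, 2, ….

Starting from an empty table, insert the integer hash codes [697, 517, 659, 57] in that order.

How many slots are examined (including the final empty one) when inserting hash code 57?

697 hashes to 1; slot 1 is free → place at 1.
517 hashes to 1, h2=2; 1 taken → place at 3.
659 hashes to 0; slot 0 is free → place at 0.
57 hashes to 1, h2=2; 1,3,0 taken → place at 2.
Table: [659, 697, 57, 517, _]

4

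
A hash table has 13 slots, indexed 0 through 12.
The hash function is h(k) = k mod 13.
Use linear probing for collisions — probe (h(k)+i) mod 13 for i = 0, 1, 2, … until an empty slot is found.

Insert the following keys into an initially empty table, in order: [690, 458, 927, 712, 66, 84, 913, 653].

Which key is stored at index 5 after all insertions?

690 hashes to 1; slot 1 is free -> place at 1.
458 hashes to 3; slot 3 is free -> place at 3.
927 hashes to 4; slot 4 is free -> place at 4.
712 hashes to 10; slot 10 is free -> place at 10.
66 hashes to 1; 1 taken -> place at 2.
84 hashes to 6; slot 6 is free -> place at 6.
913 hashes to 3; 3,4 taken -> place at 5.
653 hashes to 3; 3,4,5,6 taken -> place at 7.
Table: [., 690, 66, 458, 927, 913, 84, 653, ., ., 712, ., .]

913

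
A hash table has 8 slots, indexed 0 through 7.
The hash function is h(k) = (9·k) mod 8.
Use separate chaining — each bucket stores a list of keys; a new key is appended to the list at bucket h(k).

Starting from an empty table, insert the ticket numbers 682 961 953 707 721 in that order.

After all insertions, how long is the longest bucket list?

Insert 682: h=2, bucket 2 empty → new chain.
Insert 961: h=1, bucket 1 empty → new chain.
Insert 953: h=1, bucket 1 nonempty → append to chain.
Insert 707: h=3, bucket 3 empty → new chain.
Insert 721: h=1, bucket 1 nonempty → append to chain.
Final buckets:
0: _
1: 961 -> 953 -> 721
2: 682
3: 707
4: _
5: _
6: _
7: _

3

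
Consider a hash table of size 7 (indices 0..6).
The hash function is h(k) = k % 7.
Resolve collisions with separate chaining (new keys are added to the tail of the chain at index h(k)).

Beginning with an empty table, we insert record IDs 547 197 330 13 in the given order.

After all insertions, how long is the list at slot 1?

547 → bucket 1
197 → bucket 1 (collision)
330 → bucket 1 (collision)
13 → bucket 6
Final buckets:
0: —
1: 547 -> 197 -> 330
2: —
3: —
4: —
5: —
6: 13

3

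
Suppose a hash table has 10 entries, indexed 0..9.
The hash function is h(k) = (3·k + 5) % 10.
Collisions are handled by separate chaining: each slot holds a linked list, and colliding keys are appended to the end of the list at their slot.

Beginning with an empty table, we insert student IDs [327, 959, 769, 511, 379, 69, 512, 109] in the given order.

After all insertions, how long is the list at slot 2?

Insert 327: h=6, bucket 6 empty → new chain.
Insert 959: h=2, bucket 2 empty → new chain.
Insert 769: h=2, bucket 2 nonempty → append to chain.
Insert 511: h=8, bucket 8 empty → new chain.
Insert 379: h=2, bucket 2 nonempty → append to chain.
Insert 69: h=2, bucket 2 nonempty → append to chain.
Insert 512: h=1, bucket 1 empty → new chain.
Insert 109: h=2, bucket 2 nonempty → append to chain.
Final buckets:
0: _
1: 512
2: 959 -> 769 -> 379 -> 69 -> 109
3: _
4: _
5: _
6: 327
7: _
8: 511
9: _

5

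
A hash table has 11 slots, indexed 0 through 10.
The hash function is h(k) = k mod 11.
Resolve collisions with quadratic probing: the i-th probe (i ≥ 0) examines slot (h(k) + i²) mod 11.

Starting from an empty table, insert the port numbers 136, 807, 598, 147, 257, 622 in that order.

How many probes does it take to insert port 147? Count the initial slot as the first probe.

136 hashes to 4; slot 4 is free → place at 4.
807 hashes to 4; 4 taken → place at 5.
598 hashes to 4; 4,5 taken → place at 8.
147 hashes to 4; 4,5,8 taken → place at 2.
257 hashes to 4; 4,5,8,2 taken → place at 9.
622 hashes to 6; slot 6 is free → place at 6.
Table: [-, -, 147, -, 136, 807, 622, -, 598, 257, -]

4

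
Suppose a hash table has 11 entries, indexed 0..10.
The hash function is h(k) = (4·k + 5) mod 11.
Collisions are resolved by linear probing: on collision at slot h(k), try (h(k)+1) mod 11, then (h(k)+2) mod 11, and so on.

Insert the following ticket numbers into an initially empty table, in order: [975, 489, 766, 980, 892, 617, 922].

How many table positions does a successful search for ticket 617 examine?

5

975 hashes to 0; slot 0 is free => place at 0.
489 hashes to 3; slot 3 is free => place at 3.
766 hashes to 0; 0 taken => place at 1.
980 hashes to 9; slot 9 is free => place at 9.
892 hashes to 9; 9 taken => place at 10.
617 hashes to 9; 9,10,0,1 taken => place at 2.
922 hashes to 8; slot 8 is free => place at 8.
Table: [975, 766, 617, 489, —, —, —, —, 922, 980, 892]
Lookup 617: h=9, probe 9,10,0,1,2 → found at 2.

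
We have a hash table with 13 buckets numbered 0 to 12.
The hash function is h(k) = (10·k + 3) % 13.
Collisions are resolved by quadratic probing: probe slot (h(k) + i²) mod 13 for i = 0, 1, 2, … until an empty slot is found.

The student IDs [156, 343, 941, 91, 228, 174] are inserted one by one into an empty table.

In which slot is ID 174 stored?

Insert 156: h=3, slot 3 empty => index 3.
Insert 343: h=1, slot 1 empty => index 1.
Insert 941: h=1, slot 1 occupied => index 2.
Insert 91: h=3, slot 3 occupied => index 4.
Insert 228: h=8, slot 8 empty => index 8.
Insert 174: h=1, slots 1,2 occupied => index 5.
Table: [., 343, 941, 156, 91, 174, ., ., 228, ., ., ., .]

5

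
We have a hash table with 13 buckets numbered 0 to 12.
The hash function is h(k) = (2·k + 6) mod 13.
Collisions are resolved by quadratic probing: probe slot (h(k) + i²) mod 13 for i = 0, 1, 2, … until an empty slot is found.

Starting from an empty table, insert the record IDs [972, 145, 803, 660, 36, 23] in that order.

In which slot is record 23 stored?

Insert 972: h=0, slot 0 empty -> index 0.
Insert 145: h=10, slot 10 empty -> index 10.
Insert 803: h=0, slot 0 occupied -> index 1.
Insert 660: h=0, slots 0,1 occupied -> index 4.
Insert 36: h=0, slots 0,1,4 occupied -> index 9.
Insert 23: h=0, slots 0,1,4,9 occupied -> index 3.
Table: [972, 803, _, 23, 660, _, _, _, _, 36, 145, _, _]

3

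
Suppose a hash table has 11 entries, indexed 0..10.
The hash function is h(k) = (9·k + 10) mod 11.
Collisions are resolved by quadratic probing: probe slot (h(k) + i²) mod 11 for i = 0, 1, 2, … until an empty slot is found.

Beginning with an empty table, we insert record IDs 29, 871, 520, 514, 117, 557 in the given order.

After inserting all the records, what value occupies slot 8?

29 hashes to 7; slot 7 is free -> place at 7.
871 hashes to 6; slot 6 is free -> place at 6.
520 hashes to 4; slot 4 is free -> place at 4.
514 hashes to 5; slot 5 is free -> place at 5.
117 hashes to 7; 7 taken -> place at 8.
557 hashes to 7; 7,8 taken -> place at 0.
Table: [557, —, —, —, 520, 514, 871, 29, 117, —, —]

117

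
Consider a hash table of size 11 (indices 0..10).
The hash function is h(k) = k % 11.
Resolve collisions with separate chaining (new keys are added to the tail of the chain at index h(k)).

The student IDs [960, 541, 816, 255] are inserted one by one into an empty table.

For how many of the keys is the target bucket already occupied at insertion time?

2

960 -> bucket 3
541 -> bucket 2
816 -> bucket 2 (collision)
255 -> bucket 2 (collision)
Final buckets:
0: -
1: -
2: 541 -> 816 -> 255
3: 960
4: -
5: -
6: -
7: -
8: -
9: -
10: -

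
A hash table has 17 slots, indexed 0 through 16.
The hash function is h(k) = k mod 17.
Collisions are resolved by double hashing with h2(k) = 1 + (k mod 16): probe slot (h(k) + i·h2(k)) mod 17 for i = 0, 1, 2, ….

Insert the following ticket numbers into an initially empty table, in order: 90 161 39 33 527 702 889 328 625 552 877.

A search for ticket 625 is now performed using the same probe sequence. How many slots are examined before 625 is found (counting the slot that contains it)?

4

Insert 90: h=5, slot 5 empty -> index 5.
Insert 161: h=8, slot 8 empty -> index 8.
Insert 39: h=5, h2=8, slot 5 occupied -> index 13.
Insert 33: h=16, slot 16 empty -> index 16.
Insert 527: h=0, slot 0 empty -> index 0.
Insert 702: h=5, h2=15, slot 5 occupied -> index 3.
Insert 889: h=5, h2=10, slot 5 occupied -> index 15.
Insert 328: h=5, h2=9, slot 5 occupied -> index 14.
Insert 625: h=13, h2=2, slots 13,15,0 occupied -> index 2.
Insert 552: h=8, h2=9, slots 8,0 occupied -> index 9.
Insert 877: h=10, slot 10 empty -> index 10.
Table: [527, —, 625, 702, —, 90, —, —, 161, 552, 877, —, —, 39, 328, 889, 33]
Lookup 625: h=13, h2=2, probe 13,15,0,2 → found at 2.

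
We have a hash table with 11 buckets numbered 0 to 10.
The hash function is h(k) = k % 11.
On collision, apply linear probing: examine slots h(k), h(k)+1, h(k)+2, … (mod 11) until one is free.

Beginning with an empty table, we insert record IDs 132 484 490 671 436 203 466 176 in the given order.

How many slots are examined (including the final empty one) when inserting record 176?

4

Insert 132: h=0, slot 0 empty => index 0.
Insert 484: h=0, slot 0 occupied => index 1.
Insert 490: h=6, slot 6 empty => index 6.
Insert 671: h=0, slots 0,1 occupied => index 2.
Insert 436: h=7, slot 7 empty => index 7.
Insert 203: h=5, slot 5 empty => index 5.
Insert 466: h=4, slot 4 empty => index 4.
Insert 176: h=0, slots 0,1,2 occupied => index 3.
Table: [132, 484, 671, 176, 466, 203, 490, 436, _, _, _]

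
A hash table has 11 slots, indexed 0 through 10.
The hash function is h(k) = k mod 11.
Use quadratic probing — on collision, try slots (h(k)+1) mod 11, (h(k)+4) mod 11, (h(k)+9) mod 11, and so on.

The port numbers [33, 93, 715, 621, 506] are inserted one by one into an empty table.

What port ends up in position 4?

Insert 33: h=0, slot 0 empty => index 0.
Insert 93: h=5, slot 5 empty => index 5.
Insert 715: h=0, slot 0 occupied => index 1.
Insert 621: h=5, slot 5 occupied => index 6.
Insert 506: h=0, slots 0,1 occupied => index 4.
Table: [33, 715, ., ., 506, 93, 621, ., ., ., .]

506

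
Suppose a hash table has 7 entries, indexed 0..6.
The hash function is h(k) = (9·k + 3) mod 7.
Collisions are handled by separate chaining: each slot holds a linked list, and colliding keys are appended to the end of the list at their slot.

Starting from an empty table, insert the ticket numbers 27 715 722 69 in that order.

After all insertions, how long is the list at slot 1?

27 → bucket 1
715 → bucket 5
722 → bucket 5 (collision)
69 → bucket 1 (collision)
Final buckets:
0: -
1: 27 -> 69
2: -
3: -
4: -
5: 715 -> 722
6: -

2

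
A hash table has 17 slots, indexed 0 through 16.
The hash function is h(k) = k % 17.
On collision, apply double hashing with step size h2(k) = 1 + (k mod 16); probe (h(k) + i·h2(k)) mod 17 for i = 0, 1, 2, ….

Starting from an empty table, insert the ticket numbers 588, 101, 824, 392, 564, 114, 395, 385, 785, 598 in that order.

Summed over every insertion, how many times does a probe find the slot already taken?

588: h=10 → slot 10
101: h=16 → slot 16
824: h=8 → slot 8
392: h=1 → slot 1
564: h=3 → slot 3
114: h=12 → slot 12
395: h=4 → slot 4
385: h=11 → slot 11
785: h=3, h2=2, probe 3,5 → slot 5
598: h=3, h2=7, probe 3,10,0 → slot 0
Table: [598, 392, _, 564, 395, 785, _, _, 824, _, 588, 385, 114, _, _, _, 101]

3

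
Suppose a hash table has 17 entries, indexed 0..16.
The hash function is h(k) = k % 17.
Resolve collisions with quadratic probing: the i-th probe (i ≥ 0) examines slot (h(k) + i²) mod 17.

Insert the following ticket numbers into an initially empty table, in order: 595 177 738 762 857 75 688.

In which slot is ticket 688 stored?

9

595: h=0 -> slot 0
177: h=7 -> slot 7
738: h=7, probe 7,8 -> slot 8
762: h=14 -> slot 14
857: h=7, probe 7,8,11 -> slot 11
75: h=7, probe 7,8,11,16 -> slot 16
688: h=8, probe 8,9 -> slot 9
Table: [595, ∅, ∅, ∅, ∅, ∅, ∅, 177, 738, 688, ∅, 857, ∅, ∅, 762, ∅, 75]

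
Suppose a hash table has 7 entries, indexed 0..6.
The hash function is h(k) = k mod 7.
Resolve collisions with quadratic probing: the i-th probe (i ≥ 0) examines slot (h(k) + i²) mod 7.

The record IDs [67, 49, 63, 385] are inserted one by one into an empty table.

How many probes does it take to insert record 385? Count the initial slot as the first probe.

67: h=4 -> slot 4
49: h=0 -> slot 0
63: h=0, probe 0,1 -> slot 1
385: h=0, probe 0,1,4,2 -> slot 2
Table: [49, 63, 385, ∅, 67, ∅, ∅]

4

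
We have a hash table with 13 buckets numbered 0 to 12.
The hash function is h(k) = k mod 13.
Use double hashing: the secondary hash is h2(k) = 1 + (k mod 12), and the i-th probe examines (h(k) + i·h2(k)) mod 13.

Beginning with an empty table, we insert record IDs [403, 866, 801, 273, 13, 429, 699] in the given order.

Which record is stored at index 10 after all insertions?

403 hashes to 0; slot 0 is free => place at 0.
866 hashes to 8; slot 8 is free => place at 8.
801 hashes to 8, h2=10; 8 taken => place at 5.
273 hashes to 0, h2=10; 0 taken => place at 10.
13 hashes to 0, h2=2; 0 taken => place at 2.
429 hashes to 0, h2=10; 0,10 taken => place at 7.
699 hashes to 10, h2=4; 10 taken => place at 1.
Table: [403, 699, 13, ., ., 801, ., 429, 866, ., 273, ., .]

273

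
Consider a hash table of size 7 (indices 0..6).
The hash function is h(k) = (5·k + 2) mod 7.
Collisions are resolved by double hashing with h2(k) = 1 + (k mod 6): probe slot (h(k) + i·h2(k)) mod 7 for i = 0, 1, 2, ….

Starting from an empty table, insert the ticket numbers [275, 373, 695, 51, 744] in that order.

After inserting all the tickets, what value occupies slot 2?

275 hashes to 5; slot 5 is free => place at 5.
373 hashes to 5, h2=2; 5 taken => place at 0.
695 hashes to 5, h2=6; 5 taken => place at 4.
51 hashes to 5, h2=4; 5 taken => place at 2.
744 hashes to 5, h2=1; 5 taken => place at 6.
Table: [373, -, 51, -, 695, 275, 744]

51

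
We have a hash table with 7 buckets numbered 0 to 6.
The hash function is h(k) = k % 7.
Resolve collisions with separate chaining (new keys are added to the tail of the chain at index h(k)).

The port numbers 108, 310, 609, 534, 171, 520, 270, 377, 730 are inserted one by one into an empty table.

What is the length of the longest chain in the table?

Insert 108: h=3, bucket 3 empty → new chain.
Insert 310: h=2, bucket 2 empty → new chain.
Insert 609: h=0, bucket 0 empty → new chain.
Insert 534: h=2, bucket 2 nonempty → append to chain.
Insert 171: h=3, bucket 3 nonempty → append to chain.
Insert 520: h=2, bucket 2 nonempty → append to chain.
Insert 270: h=4, bucket 4 empty → new chain.
Insert 377: h=6, bucket 6 empty → new chain.
Insert 730: h=2, bucket 2 nonempty → append to chain.
Final buckets:
0: 609
1: -
2: 310 -> 534 -> 520 -> 730
3: 108 -> 171
4: 270
5: -
6: 377

4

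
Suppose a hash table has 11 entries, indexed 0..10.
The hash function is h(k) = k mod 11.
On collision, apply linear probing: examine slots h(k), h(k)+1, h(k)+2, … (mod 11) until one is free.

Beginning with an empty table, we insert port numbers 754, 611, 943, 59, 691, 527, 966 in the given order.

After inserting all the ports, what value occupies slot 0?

754: h=6 → slot 6
611: h=6, probe 6,7 → slot 7
943: h=8 → slot 8
59: h=4 → slot 4
691: h=9 → slot 9
527: h=10 → slot 10
966: h=9, probe 9,10,0 → slot 0
Table: [966, —, —, —, 59, —, 754, 611, 943, 691, 527]

966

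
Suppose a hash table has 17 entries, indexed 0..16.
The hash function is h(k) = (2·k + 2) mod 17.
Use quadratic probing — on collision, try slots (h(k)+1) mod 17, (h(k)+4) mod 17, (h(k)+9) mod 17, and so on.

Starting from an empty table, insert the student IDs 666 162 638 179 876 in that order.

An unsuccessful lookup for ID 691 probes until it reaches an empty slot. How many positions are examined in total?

3

Insert 666: h=8, slot 8 empty => index 8.
Insert 162: h=3, slot 3 empty => index 3.
Insert 638: h=3, slot 3 occupied => index 4.
Insert 179: h=3, slots 3,4 occupied => index 7.
Insert 876: h=3, slots 3,4,7 occupied => index 12.
Table: [∅, ∅, ∅, 162, 638, ∅, ∅, 179, 666, ∅, ∅, ∅, 876, ∅, ∅, ∅, ∅]
Lookup 691: h=7, probe 7,8,11 → slot 11 empty, not found.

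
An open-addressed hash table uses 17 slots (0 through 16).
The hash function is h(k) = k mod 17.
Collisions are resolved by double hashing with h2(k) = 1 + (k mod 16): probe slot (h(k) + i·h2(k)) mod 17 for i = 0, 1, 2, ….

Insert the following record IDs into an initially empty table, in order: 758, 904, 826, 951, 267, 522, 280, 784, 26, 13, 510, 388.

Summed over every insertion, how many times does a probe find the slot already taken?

2

758: h=10 -> slot 10
904: h=3 -> slot 3
826: h=10, h2=11, probe 10,4 -> slot 4
951: h=16 -> slot 16
267: h=12 -> slot 12
522: h=12, h2=11, probe 12,6 -> slot 6
280: h=8 -> slot 8
784: h=2 -> slot 2
26: h=9 -> slot 9
13: h=13 -> slot 13
510: h=0 -> slot 0
388: h=14 -> slot 14
Table: [510, ., 784, 904, 826, ., 522, ., 280, 26, 758, ., 267, 13, 388, ., 951]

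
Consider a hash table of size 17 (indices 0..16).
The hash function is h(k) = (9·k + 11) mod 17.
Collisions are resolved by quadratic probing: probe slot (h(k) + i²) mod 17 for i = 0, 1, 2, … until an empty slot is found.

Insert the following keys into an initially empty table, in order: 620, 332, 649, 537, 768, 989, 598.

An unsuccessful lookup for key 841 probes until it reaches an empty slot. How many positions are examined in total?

Insert 620: h=15, slot 15 empty => index 15.
Insert 332: h=7, slot 7 empty => index 7.
Insert 649: h=4, slot 4 empty => index 4.
Insert 537: h=16, slot 16 empty => index 16.
Insert 768: h=4, slot 4 occupied => index 5.
Insert 989: h=4, slots 4,5 occupied => index 8.
Insert 598: h=4, slots 4,5,8 occupied => index 13.
Table: [_, _, _, _, 649, 768, _, 332, 989, _, _, _, _, 598, _, 620, 537]
Lookup 841: h=15, probe 15,16,2 → slot 2 empty, not found.

3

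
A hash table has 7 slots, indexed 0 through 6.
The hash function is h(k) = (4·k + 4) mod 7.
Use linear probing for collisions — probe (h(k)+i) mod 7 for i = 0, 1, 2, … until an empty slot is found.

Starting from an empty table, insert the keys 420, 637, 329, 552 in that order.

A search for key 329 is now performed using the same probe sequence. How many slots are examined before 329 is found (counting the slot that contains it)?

3

420: h=4 → slot 4
637: h=4, probe 4,5 → slot 5
329: h=4, probe 4,5,6 → slot 6
552: h=0 → slot 0
Table: [552, ., ., ., 420, 637, 329]
Lookup 329: h=4, probe 4,5,6 → found at 6.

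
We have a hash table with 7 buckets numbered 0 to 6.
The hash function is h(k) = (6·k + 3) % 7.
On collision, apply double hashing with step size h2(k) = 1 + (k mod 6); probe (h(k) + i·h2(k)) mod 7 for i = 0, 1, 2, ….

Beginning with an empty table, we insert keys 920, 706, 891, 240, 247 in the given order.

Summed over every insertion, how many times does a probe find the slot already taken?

Insert 920: h=0, slot 0 empty => index 0.
Insert 706: h=4, slot 4 empty => index 4.
Insert 891: h=1, slot 1 empty => index 1.
Insert 240: h=1, h2=1, slot 1 occupied => index 2.
Insert 247: h=1, h2=2, slot 1 occupied => index 3.
Table: [920, 891, 240, 247, 706, ∅, ∅]

2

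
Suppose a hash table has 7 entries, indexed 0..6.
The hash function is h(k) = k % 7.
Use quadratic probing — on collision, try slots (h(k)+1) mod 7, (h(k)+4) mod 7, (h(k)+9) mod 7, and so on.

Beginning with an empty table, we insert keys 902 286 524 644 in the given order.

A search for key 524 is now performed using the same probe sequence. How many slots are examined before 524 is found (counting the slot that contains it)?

902 hashes to 6; slot 6 is free => place at 6.
286 hashes to 6; 6 taken => place at 0.
524 hashes to 6; 6,0 taken => place at 3.
644 hashes to 0; 0 taken => place at 1.
Table: [286, 644, ∅, 524, ∅, ∅, 902]
Lookup 524: h=6, probe 6,0,3 → found at 3.

3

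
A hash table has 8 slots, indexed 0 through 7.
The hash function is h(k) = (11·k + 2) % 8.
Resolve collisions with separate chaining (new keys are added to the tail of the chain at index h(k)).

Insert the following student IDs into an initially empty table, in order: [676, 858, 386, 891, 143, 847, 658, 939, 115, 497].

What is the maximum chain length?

3

Insert 676: h=6, bucket 6 empty → new chain.
Insert 858: h=0, bucket 0 empty → new chain.
Insert 386: h=0, bucket 0 nonempty → append to chain.
Insert 891: h=3, bucket 3 empty → new chain.
Insert 143: h=7, bucket 7 empty → new chain.
Insert 847: h=7, bucket 7 nonempty → append to chain.
Insert 658: h=0, bucket 0 nonempty → append to chain.
Insert 939: h=3, bucket 3 nonempty → append to chain.
Insert 115: h=3, bucket 3 nonempty → append to chain.
Insert 497: h=5, bucket 5 empty → new chain.
Final buckets:
0: 858 -> 386 -> 658
1: -
2: -
3: 891 -> 939 -> 115
4: -
5: 497
6: 676
7: 143 -> 847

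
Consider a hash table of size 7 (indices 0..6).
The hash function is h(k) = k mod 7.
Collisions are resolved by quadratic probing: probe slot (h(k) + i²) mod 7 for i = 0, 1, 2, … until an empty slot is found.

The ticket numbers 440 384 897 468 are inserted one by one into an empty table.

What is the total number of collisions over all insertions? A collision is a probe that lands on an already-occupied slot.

440 hashes to 6; slot 6 is free => place at 6.
384 hashes to 6; 6 taken => place at 0.
897 hashes to 1; slot 1 is free => place at 1.
468 hashes to 6; 6,0 taken => place at 3.
Table: [384, 897, —, 468, —, —, 440]

3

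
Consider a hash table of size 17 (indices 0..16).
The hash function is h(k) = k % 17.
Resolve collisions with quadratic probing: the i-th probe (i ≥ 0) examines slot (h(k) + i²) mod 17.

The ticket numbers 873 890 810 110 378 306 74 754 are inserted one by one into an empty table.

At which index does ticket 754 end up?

873 hashes to 6; slot 6 is free => place at 6.
890 hashes to 6; 6 taken => place at 7.
810 hashes to 11; slot 11 is free => place at 11.
110 hashes to 8; slot 8 is free => place at 8.
378 hashes to 4; slot 4 is free => place at 4.
306 hashes to 0; slot 0 is free => place at 0.
74 hashes to 6; 6,7 taken => place at 10.
754 hashes to 6; 6,7,10 taken => place at 15.
Table: [306, ., ., ., 378, ., 873, 890, 110, ., 74, 810, ., ., ., 754, .]

15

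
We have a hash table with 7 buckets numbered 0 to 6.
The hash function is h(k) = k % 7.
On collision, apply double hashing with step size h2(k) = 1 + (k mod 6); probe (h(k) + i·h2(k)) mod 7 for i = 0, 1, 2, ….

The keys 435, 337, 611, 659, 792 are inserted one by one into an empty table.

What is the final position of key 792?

435: h=1 -> slot 1
337: h=1, h2=2, probe 1,3 -> slot 3
611: h=2 -> slot 2
659: h=1, h2=6, probe 1,0 -> slot 0
792: h=1, h2=1, probe 1,2,3,4 -> slot 4
Table: [659, 435, 611, 337, 792, —, —]

4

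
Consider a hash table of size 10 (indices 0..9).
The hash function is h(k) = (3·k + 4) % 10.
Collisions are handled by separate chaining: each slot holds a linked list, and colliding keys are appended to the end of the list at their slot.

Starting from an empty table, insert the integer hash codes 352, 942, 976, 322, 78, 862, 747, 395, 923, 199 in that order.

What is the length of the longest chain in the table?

352 -> bucket 0
942 -> bucket 0 (collision)
976 -> bucket 2
322 -> bucket 0 (collision)
78 -> bucket 8
862 -> bucket 0 (collision)
747 -> bucket 5
395 -> bucket 9
923 -> bucket 3
199 -> bucket 1
Final buckets:
0: 352 -> 942 -> 322 -> 862
1: 199
2: 976
3: 923
4: .
5: 747
6: .
7: .
8: 78
9: 395

4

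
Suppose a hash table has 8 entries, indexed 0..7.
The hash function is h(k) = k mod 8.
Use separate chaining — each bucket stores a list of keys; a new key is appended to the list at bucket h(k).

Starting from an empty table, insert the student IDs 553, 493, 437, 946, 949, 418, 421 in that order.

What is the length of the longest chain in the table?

4

Insert 553: h=1, bucket 1 empty -> new chain.
Insert 493: h=5, bucket 5 empty -> new chain.
Insert 437: h=5, bucket 5 nonempty -> append to chain.
Insert 946: h=2, bucket 2 empty -> new chain.
Insert 949: h=5, bucket 5 nonempty -> append to chain.
Insert 418: h=2, bucket 2 nonempty -> append to chain.
Insert 421: h=5, bucket 5 nonempty -> append to chain.
Final buckets:
0: —
1: 553
2: 946 -> 418
3: —
4: —
5: 493 -> 437 -> 949 -> 421
6: —
7: —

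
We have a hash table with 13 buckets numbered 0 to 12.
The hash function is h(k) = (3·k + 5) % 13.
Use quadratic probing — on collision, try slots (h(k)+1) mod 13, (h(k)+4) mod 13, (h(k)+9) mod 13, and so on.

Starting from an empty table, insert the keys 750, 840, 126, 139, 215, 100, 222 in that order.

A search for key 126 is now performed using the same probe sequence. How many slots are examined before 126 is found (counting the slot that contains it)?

750: h=6 -> slot 6
840: h=3 -> slot 3
126: h=6, probe 6,7 -> slot 7
139: h=6, probe 6,7,10 -> slot 10
215: h=0 -> slot 0
100: h=6, probe 6,7,10,2 -> slot 2
222: h=8 -> slot 8
Table: [215, ∅, 100, 840, ∅, ∅, 750, 126, 222, ∅, 139, ∅, ∅]
Lookup 126: h=6, probe 6,7 → found at 7.

2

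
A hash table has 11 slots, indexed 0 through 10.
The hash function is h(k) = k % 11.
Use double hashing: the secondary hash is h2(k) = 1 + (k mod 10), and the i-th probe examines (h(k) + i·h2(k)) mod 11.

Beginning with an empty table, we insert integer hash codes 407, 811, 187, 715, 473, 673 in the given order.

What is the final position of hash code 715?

6

407: h=0 → slot 0
811: h=8 → slot 8
187: h=0, h2=8, probe 0,8,5 → slot 5
715: h=0, h2=6, probe 0,6 → slot 6
473: h=0, h2=4, probe 0,4 → slot 4
673: h=2 → slot 2
Table: [407, ∅, 673, ∅, 473, 187, 715, ∅, 811, ∅, ∅]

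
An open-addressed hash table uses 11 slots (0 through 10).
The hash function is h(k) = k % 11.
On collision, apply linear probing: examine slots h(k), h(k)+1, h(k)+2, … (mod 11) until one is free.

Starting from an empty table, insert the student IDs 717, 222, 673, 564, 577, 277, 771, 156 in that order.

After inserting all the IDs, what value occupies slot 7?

717 hashes to 2; slot 2 is free → place at 2.
222 hashes to 2; 2 taken → place at 3.
673 hashes to 2; 2,3 taken → place at 4.
564 hashes to 3; 3,4 taken → place at 5.
577 hashes to 5; 5 taken → place at 6.
277 hashes to 2; 2,3,4,5,6 taken → place at 7.
771 hashes to 1; slot 1 is free → place at 1.
156 hashes to 2; 2,3,4,5,6,7 taken → place at 8.
Table: [∅, 771, 717, 222, 673, 564, 577, 277, 156, ∅, ∅]

277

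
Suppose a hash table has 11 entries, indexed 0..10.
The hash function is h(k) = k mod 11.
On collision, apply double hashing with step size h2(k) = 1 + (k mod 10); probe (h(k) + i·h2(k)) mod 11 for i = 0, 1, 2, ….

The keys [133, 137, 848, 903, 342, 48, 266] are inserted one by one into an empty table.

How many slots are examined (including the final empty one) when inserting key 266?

5

133: h=1 => slot 1
137: h=5 => slot 5
848: h=1, h2=9, probe 1,10 => slot 10
903: h=1, h2=4, probe 1,5,9 => slot 9
342: h=1, h2=3, probe 1,4 => slot 4
48: h=4, h2=9, probe 4,2 => slot 2
266: h=2, h2=7, probe 2,9,5,1,8 => slot 8
Table: [-, 133, 48, -, 342, 137, -, -, 266, 903, 848]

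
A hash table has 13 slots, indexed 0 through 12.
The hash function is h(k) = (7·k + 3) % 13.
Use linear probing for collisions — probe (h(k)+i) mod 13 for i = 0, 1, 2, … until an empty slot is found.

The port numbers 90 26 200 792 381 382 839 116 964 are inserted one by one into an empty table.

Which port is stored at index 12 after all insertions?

200

90: h=9 -> slot 9
26: h=3 -> slot 3
200: h=12 -> slot 12
792: h=9, probe 9,10 -> slot 10
381: h=5 -> slot 5
382: h=12, probe 12,0 -> slot 0
839: h=0, probe 0,1 -> slot 1
116: h=9, probe 9,10,11 -> slot 11
964: h=4 -> slot 4
Table: [382, 839, —, 26, 964, 381, —, —, —, 90, 792, 116, 200]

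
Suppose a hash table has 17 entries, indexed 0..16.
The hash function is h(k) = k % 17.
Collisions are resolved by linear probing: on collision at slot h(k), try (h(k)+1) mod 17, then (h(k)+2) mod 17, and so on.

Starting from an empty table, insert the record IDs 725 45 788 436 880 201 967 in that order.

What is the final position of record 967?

16

725: h=11 → slot 11
45: h=11, probe 11,12 → slot 12
788: h=6 → slot 6
436: h=11, probe 11,12,13 → slot 13
880: h=13, probe 13,14 → slot 14
201: h=14, probe 14,15 → slot 15
967: h=15, probe 15,16 → slot 16
Table: [., ., ., ., ., ., 788, ., ., ., ., 725, 45, 436, 880, 201, 967]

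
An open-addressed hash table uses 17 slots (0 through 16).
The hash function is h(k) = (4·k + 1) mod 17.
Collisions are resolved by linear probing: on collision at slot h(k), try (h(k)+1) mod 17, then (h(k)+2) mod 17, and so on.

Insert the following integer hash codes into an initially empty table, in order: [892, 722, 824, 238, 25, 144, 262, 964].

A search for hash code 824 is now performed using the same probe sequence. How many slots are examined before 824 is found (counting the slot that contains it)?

Insert 892: h=16, slot 16 empty → index 16.
Insert 722: h=16, slot 16 occupied → index 0.
Insert 824: h=16, slots 16,0 occupied → index 1.
Insert 238: h=1, slot 1 occupied → index 2.
Insert 25: h=16, slots 16,0,1,2 occupied → index 3.
Insert 144: h=16, slots 16,0,1,2,3 occupied → index 4.
Insert 262: h=12, slot 12 empty → index 12.
Insert 964: h=15, slot 15 empty → index 15.
Table: [722, 824, 238, 25, 144, -, -, -, -, -, -, -, 262, -, -, 964, 892]
Lookup 824: h=16, probe 16,0,1 → found at 1.

3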